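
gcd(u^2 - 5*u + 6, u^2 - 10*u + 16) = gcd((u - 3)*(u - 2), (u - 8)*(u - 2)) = u - 2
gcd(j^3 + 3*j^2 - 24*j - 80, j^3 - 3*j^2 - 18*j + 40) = j^2 - j - 20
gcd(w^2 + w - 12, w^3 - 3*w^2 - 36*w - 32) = w + 4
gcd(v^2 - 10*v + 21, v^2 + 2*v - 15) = v - 3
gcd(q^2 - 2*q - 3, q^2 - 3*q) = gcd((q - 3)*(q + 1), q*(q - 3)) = q - 3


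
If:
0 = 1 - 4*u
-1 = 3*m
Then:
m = -1/3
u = 1/4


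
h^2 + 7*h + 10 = (h + 2)*(h + 5)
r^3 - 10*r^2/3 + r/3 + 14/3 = (r - 7/3)*(r - 2)*(r + 1)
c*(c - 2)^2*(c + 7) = c^4 + 3*c^3 - 24*c^2 + 28*c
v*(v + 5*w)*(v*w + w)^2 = v^4*w^2 + 5*v^3*w^3 + 2*v^3*w^2 + 10*v^2*w^3 + v^2*w^2 + 5*v*w^3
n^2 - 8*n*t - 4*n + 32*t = (n - 4)*(n - 8*t)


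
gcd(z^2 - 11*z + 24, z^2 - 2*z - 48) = z - 8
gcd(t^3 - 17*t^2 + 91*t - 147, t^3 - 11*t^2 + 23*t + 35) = t - 7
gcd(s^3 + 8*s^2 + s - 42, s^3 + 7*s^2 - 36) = s^2 + s - 6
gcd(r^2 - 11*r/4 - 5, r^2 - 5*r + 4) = r - 4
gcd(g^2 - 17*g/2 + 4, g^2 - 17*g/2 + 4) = g^2 - 17*g/2 + 4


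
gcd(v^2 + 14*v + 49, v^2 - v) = 1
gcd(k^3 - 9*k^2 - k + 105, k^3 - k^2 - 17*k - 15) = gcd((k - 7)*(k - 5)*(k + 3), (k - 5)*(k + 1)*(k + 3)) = k^2 - 2*k - 15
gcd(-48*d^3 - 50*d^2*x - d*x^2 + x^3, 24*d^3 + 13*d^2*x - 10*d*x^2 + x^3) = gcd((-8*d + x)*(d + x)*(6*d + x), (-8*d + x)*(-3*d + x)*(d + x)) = -8*d^2 - 7*d*x + x^2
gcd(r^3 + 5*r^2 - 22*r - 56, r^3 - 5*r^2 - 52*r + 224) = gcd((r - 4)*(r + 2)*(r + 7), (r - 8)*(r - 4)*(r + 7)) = r^2 + 3*r - 28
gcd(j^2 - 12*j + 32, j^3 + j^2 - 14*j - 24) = j - 4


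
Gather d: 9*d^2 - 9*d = 9*d^2 - 9*d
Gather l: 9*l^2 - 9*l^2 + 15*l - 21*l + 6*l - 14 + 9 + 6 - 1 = 0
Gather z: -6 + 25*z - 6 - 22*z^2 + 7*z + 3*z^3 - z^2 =3*z^3 - 23*z^2 + 32*z - 12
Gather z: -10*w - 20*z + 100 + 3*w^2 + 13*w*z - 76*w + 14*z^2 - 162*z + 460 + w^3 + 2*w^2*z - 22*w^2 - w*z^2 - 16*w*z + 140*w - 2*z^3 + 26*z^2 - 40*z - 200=w^3 - 19*w^2 + 54*w - 2*z^3 + z^2*(40 - w) + z*(2*w^2 - 3*w - 222) + 360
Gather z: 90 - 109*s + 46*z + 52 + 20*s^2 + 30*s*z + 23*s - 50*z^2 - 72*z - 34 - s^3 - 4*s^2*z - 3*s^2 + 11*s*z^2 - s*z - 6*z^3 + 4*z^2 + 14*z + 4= -s^3 + 17*s^2 - 86*s - 6*z^3 + z^2*(11*s - 46) + z*(-4*s^2 + 29*s - 12) + 112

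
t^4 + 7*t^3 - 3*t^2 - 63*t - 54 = (t - 3)*(t + 1)*(t + 3)*(t + 6)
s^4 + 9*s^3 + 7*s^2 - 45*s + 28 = (s - 1)^2*(s + 4)*(s + 7)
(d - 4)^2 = d^2 - 8*d + 16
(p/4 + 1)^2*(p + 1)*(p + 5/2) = p^4/16 + 23*p^3/32 + 93*p^2/32 + 19*p/4 + 5/2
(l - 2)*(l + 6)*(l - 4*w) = l^3 - 4*l^2*w + 4*l^2 - 16*l*w - 12*l + 48*w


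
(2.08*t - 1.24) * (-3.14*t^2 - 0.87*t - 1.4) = -6.5312*t^3 + 2.084*t^2 - 1.8332*t + 1.736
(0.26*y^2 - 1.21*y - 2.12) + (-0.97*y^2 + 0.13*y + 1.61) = -0.71*y^2 - 1.08*y - 0.51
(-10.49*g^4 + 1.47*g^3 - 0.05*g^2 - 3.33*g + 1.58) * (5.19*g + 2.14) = -54.4431*g^5 - 14.8193*g^4 + 2.8863*g^3 - 17.3897*g^2 + 1.074*g + 3.3812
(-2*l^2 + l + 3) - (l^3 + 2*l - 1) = -l^3 - 2*l^2 - l + 4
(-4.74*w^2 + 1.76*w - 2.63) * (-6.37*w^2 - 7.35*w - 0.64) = 30.1938*w^4 + 23.6278*w^3 + 6.8507*w^2 + 18.2041*w + 1.6832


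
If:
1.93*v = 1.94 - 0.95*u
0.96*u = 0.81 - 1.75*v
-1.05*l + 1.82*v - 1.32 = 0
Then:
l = 8.70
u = -9.63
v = 5.74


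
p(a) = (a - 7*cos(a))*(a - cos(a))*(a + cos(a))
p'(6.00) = -41.80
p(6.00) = -25.30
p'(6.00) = -41.80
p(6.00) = -25.30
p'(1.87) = 38.71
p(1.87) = 13.41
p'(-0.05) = 0.76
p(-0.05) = 7.01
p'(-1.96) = -22.49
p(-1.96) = 2.57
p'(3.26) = 70.64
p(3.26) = 98.45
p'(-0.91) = 12.48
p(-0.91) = -2.35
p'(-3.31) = -3.26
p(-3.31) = 35.85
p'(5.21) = -120.74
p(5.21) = 50.30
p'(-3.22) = -10.28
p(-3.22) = 35.23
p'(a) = (1 - sin(a))*(a - 7*cos(a))*(a - cos(a)) + (a - 7*cos(a))*(a + cos(a))*(sin(a) + 1) + (a - cos(a))*(a + cos(a))*(7*sin(a) + 1)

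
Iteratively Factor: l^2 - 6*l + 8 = (l - 2)*(l - 4)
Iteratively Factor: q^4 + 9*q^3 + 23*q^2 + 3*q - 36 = (q + 4)*(q^3 + 5*q^2 + 3*q - 9) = (q + 3)*(q + 4)*(q^2 + 2*q - 3) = (q + 3)^2*(q + 4)*(q - 1)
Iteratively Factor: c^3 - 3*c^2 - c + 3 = (c - 1)*(c^2 - 2*c - 3) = (c - 3)*(c - 1)*(c + 1)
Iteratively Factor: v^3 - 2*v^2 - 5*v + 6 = (v - 1)*(v^2 - v - 6) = (v - 3)*(v - 1)*(v + 2)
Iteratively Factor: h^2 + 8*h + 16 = (h + 4)*(h + 4)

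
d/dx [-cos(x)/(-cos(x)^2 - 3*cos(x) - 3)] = (cos(x)^2 - 3)*sin(x)/(cos(x)^2 + 3*cos(x) + 3)^2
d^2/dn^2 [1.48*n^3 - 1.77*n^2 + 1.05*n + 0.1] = 8.88*n - 3.54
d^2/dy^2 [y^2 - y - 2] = 2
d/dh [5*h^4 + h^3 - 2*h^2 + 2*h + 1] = 20*h^3 + 3*h^2 - 4*h + 2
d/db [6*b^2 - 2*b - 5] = 12*b - 2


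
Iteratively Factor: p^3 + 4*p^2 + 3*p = (p)*(p^2 + 4*p + 3) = p*(p + 3)*(p + 1)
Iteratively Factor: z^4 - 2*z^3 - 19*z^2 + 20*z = (z - 5)*(z^3 + 3*z^2 - 4*z) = (z - 5)*(z - 1)*(z^2 + 4*z) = (z - 5)*(z - 1)*(z + 4)*(z)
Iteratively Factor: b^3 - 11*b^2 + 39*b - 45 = (b - 3)*(b^2 - 8*b + 15) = (b - 3)^2*(b - 5)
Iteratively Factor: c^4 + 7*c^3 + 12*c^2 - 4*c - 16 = (c + 4)*(c^3 + 3*c^2 - 4) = (c - 1)*(c + 4)*(c^2 + 4*c + 4) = (c - 1)*(c + 2)*(c + 4)*(c + 2)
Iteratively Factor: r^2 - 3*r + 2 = (r - 2)*(r - 1)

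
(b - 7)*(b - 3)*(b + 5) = b^3 - 5*b^2 - 29*b + 105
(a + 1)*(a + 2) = a^2 + 3*a + 2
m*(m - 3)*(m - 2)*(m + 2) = m^4 - 3*m^3 - 4*m^2 + 12*m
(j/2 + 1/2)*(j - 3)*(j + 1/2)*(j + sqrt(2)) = j^4/2 - 3*j^3/4 + sqrt(2)*j^3/2 - 2*j^2 - 3*sqrt(2)*j^2/4 - 2*sqrt(2)*j - 3*j/4 - 3*sqrt(2)/4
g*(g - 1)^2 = g^3 - 2*g^2 + g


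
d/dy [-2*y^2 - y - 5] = -4*y - 1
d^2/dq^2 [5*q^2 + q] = 10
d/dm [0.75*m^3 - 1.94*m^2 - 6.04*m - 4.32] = 2.25*m^2 - 3.88*m - 6.04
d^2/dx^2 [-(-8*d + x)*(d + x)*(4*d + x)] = 6*d - 6*x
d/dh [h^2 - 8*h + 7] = 2*h - 8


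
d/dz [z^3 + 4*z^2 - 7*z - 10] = 3*z^2 + 8*z - 7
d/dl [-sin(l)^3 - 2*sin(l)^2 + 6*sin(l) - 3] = (-3*sin(l)^2 - 4*sin(l) + 6)*cos(l)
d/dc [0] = 0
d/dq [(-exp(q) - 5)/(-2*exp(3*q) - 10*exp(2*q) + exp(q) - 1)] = (-(exp(q) + 5)*(6*exp(2*q) + 20*exp(q) - 1) + 2*exp(3*q) + 10*exp(2*q) - exp(q) + 1)*exp(q)/(2*exp(3*q) + 10*exp(2*q) - exp(q) + 1)^2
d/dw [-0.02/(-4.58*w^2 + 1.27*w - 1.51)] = (0.0254 - 0.1832*w)/(4.58*w^2 - 1.27*w + 1.51)^2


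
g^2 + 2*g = g*(g + 2)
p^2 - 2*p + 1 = (p - 1)^2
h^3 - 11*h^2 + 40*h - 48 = (h - 4)^2*(h - 3)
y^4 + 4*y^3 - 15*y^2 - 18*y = y*(y - 3)*(y + 1)*(y + 6)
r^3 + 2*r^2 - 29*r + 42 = (r - 3)*(r - 2)*(r + 7)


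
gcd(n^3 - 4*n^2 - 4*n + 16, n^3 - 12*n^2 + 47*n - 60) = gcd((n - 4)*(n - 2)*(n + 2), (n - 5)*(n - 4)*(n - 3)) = n - 4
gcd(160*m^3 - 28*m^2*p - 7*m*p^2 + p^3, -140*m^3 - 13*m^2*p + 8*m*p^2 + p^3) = -20*m^2 + m*p + p^2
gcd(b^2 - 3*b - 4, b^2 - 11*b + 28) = b - 4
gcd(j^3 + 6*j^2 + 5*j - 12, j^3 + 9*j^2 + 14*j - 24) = j^2 + 3*j - 4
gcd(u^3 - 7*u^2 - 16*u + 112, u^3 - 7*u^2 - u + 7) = u - 7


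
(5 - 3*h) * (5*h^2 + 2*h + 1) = -15*h^3 + 19*h^2 + 7*h + 5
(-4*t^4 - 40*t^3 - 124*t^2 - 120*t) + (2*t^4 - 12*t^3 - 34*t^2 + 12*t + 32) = -2*t^4 - 52*t^3 - 158*t^2 - 108*t + 32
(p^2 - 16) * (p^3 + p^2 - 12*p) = p^5 + p^4 - 28*p^3 - 16*p^2 + 192*p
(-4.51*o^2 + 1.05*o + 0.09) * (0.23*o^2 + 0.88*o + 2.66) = -1.0373*o^4 - 3.7273*o^3 - 11.0519*o^2 + 2.8722*o + 0.2394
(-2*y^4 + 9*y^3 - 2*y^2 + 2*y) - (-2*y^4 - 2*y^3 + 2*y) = 11*y^3 - 2*y^2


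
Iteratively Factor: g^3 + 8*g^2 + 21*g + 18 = (g + 3)*(g^2 + 5*g + 6) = (g + 3)^2*(g + 2)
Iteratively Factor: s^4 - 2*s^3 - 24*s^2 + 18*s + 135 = (s - 3)*(s^3 + s^2 - 21*s - 45) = (s - 3)*(s + 3)*(s^2 - 2*s - 15) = (s - 5)*(s - 3)*(s + 3)*(s + 3)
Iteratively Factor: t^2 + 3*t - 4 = (t - 1)*(t + 4)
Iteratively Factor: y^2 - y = (y - 1)*(y)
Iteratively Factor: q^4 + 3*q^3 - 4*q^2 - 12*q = (q - 2)*(q^3 + 5*q^2 + 6*q) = q*(q - 2)*(q^2 + 5*q + 6) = q*(q - 2)*(q + 2)*(q + 3)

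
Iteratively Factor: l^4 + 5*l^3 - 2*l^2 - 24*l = (l - 2)*(l^3 + 7*l^2 + 12*l) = l*(l - 2)*(l^2 + 7*l + 12) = l*(l - 2)*(l + 4)*(l + 3)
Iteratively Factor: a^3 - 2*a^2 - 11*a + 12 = (a + 3)*(a^2 - 5*a + 4) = (a - 4)*(a + 3)*(a - 1)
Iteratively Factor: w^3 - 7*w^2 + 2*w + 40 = (w + 2)*(w^2 - 9*w + 20) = (w - 5)*(w + 2)*(w - 4)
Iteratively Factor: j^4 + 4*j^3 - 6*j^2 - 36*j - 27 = (j + 3)*(j^3 + j^2 - 9*j - 9) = (j + 1)*(j + 3)*(j^2 - 9) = (j + 1)*(j + 3)^2*(j - 3)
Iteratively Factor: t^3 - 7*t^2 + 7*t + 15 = (t + 1)*(t^2 - 8*t + 15) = (t - 3)*(t + 1)*(t - 5)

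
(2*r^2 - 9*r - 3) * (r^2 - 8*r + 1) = 2*r^4 - 25*r^3 + 71*r^2 + 15*r - 3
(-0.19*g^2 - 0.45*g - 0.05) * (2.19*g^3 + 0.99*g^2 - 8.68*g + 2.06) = -0.4161*g^5 - 1.1736*g^4 + 1.0942*g^3 + 3.4651*g^2 - 0.493*g - 0.103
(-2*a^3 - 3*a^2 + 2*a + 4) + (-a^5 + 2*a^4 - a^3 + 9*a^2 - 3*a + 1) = -a^5 + 2*a^4 - 3*a^3 + 6*a^2 - a + 5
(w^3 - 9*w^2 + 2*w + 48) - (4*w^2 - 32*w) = w^3 - 13*w^2 + 34*w + 48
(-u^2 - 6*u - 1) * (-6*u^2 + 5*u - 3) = 6*u^4 + 31*u^3 - 21*u^2 + 13*u + 3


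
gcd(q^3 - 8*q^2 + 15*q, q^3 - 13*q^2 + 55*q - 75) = q^2 - 8*q + 15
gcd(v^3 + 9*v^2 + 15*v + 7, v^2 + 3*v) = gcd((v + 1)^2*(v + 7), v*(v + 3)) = 1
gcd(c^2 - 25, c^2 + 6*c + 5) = c + 5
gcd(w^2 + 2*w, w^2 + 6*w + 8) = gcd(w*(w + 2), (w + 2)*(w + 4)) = w + 2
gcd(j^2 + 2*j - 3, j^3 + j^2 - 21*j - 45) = j + 3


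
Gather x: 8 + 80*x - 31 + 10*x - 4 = 90*x - 27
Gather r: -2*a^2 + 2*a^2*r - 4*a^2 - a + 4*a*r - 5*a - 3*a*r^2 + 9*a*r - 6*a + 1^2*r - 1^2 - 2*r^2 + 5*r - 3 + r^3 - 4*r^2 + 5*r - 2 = -6*a^2 - 12*a + r^3 + r^2*(-3*a - 6) + r*(2*a^2 + 13*a + 11) - 6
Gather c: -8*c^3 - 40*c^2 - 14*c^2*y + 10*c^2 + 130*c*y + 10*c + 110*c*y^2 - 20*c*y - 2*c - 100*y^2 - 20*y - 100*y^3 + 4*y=-8*c^3 + c^2*(-14*y - 30) + c*(110*y^2 + 110*y + 8) - 100*y^3 - 100*y^2 - 16*y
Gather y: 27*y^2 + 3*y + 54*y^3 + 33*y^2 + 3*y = 54*y^3 + 60*y^2 + 6*y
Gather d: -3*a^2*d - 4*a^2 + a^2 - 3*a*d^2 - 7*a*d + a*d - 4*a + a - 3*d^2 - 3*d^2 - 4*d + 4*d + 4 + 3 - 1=-3*a^2 - 3*a + d^2*(-3*a - 6) + d*(-3*a^2 - 6*a) + 6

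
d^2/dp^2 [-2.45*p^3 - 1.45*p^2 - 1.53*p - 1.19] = -14.7*p - 2.9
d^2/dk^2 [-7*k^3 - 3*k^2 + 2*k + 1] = -42*k - 6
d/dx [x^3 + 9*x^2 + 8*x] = 3*x^2 + 18*x + 8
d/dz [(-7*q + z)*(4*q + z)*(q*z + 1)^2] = (q*z + 1)*(-2*q*(4*q + z)*(7*q - z) + (-7*q + z)*(q*z + 1) + (4*q + z)*(q*z + 1))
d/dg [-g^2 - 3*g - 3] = -2*g - 3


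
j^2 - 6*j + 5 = (j - 5)*(j - 1)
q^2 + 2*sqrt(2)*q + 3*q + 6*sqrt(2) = (q + 3)*(q + 2*sqrt(2))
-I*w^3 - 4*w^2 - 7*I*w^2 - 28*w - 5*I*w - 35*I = (w + 7)*(w - 5*I)*(-I*w + 1)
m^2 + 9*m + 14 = (m + 2)*(m + 7)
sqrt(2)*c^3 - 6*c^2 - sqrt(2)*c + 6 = (c - 1)*(c - 3*sqrt(2))*(sqrt(2)*c + sqrt(2))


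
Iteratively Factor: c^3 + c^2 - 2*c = (c + 2)*(c^2 - c) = (c - 1)*(c + 2)*(c)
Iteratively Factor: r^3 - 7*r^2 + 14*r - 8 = (r - 4)*(r^2 - 3*r + 2) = (r - 4)*(r - 2)*(r - 1)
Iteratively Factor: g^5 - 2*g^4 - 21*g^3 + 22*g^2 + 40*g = (g)*(g^4 - 2*g^3 - 21*g^2 + 22*g + 40) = g*(g + 1)*(g^3 - 3*g^2 - 18*g + 40) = g*(g - 5)*(g + 1)*(g^2 + 2*g - 8) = g*(g - 5)*(g + 1)*(g + 4)*(g - 2)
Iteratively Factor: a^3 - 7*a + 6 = (a + 3)*(a^2 - 3*a + 2) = (a - 1)*(a + 3)*(a - 2)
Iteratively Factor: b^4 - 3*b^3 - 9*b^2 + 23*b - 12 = (b - 1)*(b^3 - 2*b^2 - 11*b + 12) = (b - 1)^2*(b^2 - b - 12) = (b - 4)*(b - 1)^2*(b + 3)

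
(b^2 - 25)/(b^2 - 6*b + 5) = (b + 5)/(b - 1)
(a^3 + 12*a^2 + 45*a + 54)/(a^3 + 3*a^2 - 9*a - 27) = (a + 6)/(a - 3)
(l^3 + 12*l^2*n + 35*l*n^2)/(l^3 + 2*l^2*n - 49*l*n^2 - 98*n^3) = l*(l + 5*n)/(l^2 - 5*l*n - 14*n^2)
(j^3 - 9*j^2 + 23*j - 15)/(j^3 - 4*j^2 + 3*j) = (j - 5)/j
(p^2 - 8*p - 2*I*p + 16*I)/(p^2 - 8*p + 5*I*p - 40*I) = (p - 2*I)/(p + 5*I)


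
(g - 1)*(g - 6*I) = g^2 - g - 6*I*g + 6*I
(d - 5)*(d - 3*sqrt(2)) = d^2 - 5*d - 3*sqrt(2)*d + 15*sqrt(2)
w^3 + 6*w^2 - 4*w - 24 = (w - 2)*(w + 2)*(w + 6)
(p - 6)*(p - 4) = p^2 - 10*p + 24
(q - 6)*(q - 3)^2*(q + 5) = q^4 - 7*q^3 - 15*q^2 + 171*q - 270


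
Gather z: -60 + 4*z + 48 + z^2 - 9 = z^2 + 4*z - 21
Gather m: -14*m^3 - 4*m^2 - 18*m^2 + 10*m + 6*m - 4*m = -14*m^3 - 22*m^2 + 12*m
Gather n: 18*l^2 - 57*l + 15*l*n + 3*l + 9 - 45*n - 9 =18*l^2 - 54*l + n*(15*l - 45)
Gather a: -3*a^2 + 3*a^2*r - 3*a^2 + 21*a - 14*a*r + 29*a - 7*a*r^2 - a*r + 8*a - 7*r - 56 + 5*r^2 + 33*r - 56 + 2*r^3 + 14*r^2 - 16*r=a^2*(3*r - 6) + a*(-7*r^2 - 15*r + 58) + 2*r^3 + 19*r^2 + 10*r - 112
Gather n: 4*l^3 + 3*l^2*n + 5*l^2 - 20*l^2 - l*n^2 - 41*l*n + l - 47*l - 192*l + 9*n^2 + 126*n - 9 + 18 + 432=4*l^3 - 15*l^2 - 238*l + n^2*(9 - l) + n*(3*l^2 - 41*l + 126) + 441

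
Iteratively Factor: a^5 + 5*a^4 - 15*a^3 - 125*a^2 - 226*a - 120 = (a + 1)*(a^4 + 4*a^3 - 19*a^2 - 106*a - 120) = (a + 1)*(a + 2)*(a^3 + 2*a^2 - 23*a - 60) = (a + 1)*(a + 2)*(a + 4)*(a^2 - 2*a - 15) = (a - 5)*(a + 1)*(a + 2)*(a + 4)*(a + 3)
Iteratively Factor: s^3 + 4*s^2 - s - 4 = (s + 4)*(s^2 - 1) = (s - 1)*(s + 4)*(s + 1)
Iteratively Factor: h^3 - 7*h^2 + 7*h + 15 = (h + 1)*(h^2 - 8*h + 15) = (h - 5)*(h + 1)*(h - 3)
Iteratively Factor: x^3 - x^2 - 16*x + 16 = (x - 1)*(x^2 - 16) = (x - 1)*(x + 4)*(x - 4)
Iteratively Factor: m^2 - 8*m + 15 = (m - 5)*(m - 3)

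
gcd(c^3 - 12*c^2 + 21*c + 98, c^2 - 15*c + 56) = c - 7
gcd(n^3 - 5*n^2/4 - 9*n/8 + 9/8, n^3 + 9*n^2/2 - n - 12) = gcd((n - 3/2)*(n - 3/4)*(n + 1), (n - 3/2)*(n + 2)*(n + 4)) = n - 3/2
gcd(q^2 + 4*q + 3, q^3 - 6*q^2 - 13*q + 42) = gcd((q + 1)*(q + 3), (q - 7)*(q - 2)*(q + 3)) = q + 3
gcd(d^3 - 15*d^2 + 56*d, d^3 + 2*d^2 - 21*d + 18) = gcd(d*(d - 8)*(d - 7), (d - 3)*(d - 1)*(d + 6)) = 1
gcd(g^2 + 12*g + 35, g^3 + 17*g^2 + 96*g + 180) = g + 5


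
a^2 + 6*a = a*(a + 6)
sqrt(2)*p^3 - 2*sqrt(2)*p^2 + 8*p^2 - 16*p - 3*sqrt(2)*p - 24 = (p - 3)*(p + 4*sqrt(2))*(sqrt(2)*p + sqrt(2))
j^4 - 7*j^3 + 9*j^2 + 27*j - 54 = (j - 3)^3*(j + 2)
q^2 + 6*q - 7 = (q - 1)*(q + 7)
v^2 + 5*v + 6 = (v + 2)*(v + 3)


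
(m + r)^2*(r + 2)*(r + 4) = m^2*r^2 + 6*m^2*r + 8*m^2 + 2*m*r^3 + 12*m*r^2 + 16*m*r + r^4 + 6*r^3 + 8*r^2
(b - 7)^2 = b^2 - 14*b + 49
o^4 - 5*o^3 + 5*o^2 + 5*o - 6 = (o - 3)*(o - 2)*(o - 1)*(o + 1)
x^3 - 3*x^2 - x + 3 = (x - 3)*(x - 1)*(x + 1)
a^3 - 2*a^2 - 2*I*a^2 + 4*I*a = a*(a - 2)*(a - 2*I)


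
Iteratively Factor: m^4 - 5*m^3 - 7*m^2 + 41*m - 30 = (m - 2)*(m^3 - 3*m^2 - 13*m + 15) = (m - 5)*(m - 2)*(m^2 + 2*m - 3) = (m - 5)*(m - 2)*(m + 3)*(m - 1)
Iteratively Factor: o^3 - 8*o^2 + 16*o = (o - 4)*(o^2 - 4*o) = o*(o - 4)*(o - 4)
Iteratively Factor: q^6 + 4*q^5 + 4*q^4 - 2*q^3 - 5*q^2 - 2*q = (q + 2)*(q^5 + 2*q^4 - 2*q^2 - q) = (q + 1)*(q + 2)*(q^4 + q^3 - q^2 - q) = (q + 1)^2*(q + 2)*(q^3 - q) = (q + 1)^3*(q + 2)*(q^2 - q) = (q - 1)*(q + 1)^3*(q + 2)*(q)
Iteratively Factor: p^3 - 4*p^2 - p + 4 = (p - 4)*(p^2 - 1) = (p - 4)*(p + 1)*(p - 1)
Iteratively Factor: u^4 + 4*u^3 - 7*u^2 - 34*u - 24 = (u + 1)*(u^3 + 3*u^2 - 10*u - 24) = (u - 3)*(u + 1)*(u^2 + 6*u + 8) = (u - 3)*(u + 1)*(u + 2)*(u + 4)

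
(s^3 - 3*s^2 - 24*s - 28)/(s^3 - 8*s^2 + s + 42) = (s + 2)/(s - 3)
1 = 1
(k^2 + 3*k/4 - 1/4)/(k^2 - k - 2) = (k - 1/4)/(k - 2)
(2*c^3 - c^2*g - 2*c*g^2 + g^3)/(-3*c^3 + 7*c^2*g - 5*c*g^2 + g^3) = (-2*c^2 - c*g + g^2)/(3*c^2 - 4*c*g + g^2)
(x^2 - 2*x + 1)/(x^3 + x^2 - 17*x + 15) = (x - 1)/(x^2 + 2*x - 15)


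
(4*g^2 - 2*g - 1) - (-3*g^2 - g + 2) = 7*g^2 - g - 3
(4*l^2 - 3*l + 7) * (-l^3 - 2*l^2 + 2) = -4*l^5 - 5*l^4 - l^3 - 6*l^2 - 6*l + 14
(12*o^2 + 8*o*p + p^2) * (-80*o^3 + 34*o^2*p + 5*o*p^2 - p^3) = -960*o^5 - 232*o^4*p + 252*o^3*p^2 + 62*o^2*p^3 - 3*o*p^4 - p^5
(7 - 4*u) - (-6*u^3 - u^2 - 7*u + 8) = 6*u^3 + u^2 + 3*u - 1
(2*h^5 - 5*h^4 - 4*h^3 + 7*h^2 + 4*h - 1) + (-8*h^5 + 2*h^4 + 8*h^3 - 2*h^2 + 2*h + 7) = -6*h^5 - 3*h^4 + 4*h^3 + 5*h^2 + 6*h + 6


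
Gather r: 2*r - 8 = 2*r - 8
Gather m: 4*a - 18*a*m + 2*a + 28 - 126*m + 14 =6*a + m*(-18*a - 126) + 42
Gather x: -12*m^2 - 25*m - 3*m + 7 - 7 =-12*m^2 - 28*m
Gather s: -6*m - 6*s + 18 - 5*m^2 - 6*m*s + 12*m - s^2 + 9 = -5*m^2 + 6*m - s^2 + s*(-6*m - 6) + 27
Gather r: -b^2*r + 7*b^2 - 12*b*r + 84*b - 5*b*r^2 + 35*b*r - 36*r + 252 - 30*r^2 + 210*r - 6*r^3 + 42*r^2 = 7*b^2 + 84*b - 6*r^3 + r^2*(12 - 5*b) + r*(-b^2 + 23*b + 174) + 252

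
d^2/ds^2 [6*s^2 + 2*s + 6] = 12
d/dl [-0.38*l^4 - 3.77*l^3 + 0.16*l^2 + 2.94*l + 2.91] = -1.52*l^3 - 11.31*l^2 + 0.32*l + 2.94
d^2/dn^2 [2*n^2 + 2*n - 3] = 4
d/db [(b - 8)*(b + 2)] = 2*b - 6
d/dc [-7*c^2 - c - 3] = -14*c - 1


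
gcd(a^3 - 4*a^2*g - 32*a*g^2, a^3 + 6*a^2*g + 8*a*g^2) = a^2 + 4*a*g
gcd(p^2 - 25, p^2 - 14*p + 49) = 1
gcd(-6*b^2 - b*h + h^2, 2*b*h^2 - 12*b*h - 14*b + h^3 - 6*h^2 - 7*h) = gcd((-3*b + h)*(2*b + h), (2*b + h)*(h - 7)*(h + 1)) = 2*b + h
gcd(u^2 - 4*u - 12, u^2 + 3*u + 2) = u + 2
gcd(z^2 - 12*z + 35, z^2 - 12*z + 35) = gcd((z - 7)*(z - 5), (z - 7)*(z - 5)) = z^2 - 12*z + 35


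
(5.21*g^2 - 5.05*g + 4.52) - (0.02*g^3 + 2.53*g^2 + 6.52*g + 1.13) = -0.02*g^3 + 2.68*g^2 - 11.57*g + 3.39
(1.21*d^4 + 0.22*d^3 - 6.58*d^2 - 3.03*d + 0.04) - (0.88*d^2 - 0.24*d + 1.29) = 1.21*d^4 + 0.22*d^3 - 7.46*d^2 - 2.79*d - 1.25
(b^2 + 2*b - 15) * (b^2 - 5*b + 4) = b^4 - 3*b^3 - 21*b^2 + 83*b - 60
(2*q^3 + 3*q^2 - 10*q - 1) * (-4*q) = -8*q^4 - 12*q^3 + 40*q^2 + 4*q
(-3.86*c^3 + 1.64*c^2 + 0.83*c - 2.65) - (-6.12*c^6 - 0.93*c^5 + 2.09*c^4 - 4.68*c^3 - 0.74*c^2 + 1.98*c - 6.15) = 6.12*c^6 + 0.93*c^5 - 2.09*c^4 + 0.82*c^3 + 2.38*c^2 - 1.15*c + 3.5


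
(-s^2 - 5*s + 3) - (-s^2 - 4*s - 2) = 5 - s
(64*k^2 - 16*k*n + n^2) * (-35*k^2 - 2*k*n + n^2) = -2240*k^4 + 432*k^3*n + 61*k^2*n^2 - 18*k*n^3 + n^4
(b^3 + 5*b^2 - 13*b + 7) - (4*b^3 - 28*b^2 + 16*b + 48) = -3*b^3 + 33*b^2 - 29*b - 41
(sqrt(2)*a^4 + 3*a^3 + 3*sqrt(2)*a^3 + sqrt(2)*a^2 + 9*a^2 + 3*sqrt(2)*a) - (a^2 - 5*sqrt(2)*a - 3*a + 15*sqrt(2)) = sqrt(2)*a^4 + 3*a^3 + 3*sqrt(2)*a^3 + sqrt(2)*a^2 + 8*a^2 + 3*a + 8*sqrt(2)*a - 15*sqrt(2)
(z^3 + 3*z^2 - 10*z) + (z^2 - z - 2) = z^3 + 4*z^2 - 11*z - 2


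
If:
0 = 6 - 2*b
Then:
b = 3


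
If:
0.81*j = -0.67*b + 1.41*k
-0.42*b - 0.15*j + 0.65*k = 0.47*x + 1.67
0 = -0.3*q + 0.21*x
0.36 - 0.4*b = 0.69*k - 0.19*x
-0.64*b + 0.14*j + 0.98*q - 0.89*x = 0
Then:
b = 0.97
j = -3.48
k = -1.54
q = -3.81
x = -5.44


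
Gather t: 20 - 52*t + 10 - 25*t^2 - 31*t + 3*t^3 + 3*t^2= 3*t^3 - 22*t^2 - 83*t + 30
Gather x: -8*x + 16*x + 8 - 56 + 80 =8*x + 32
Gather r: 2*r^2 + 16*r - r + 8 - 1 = 2*r^2 + 15*r + 7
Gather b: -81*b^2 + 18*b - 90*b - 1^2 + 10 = -81*b^2 - 72*b + 9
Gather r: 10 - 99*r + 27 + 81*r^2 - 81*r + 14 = 81*r^2 - 180*r + 51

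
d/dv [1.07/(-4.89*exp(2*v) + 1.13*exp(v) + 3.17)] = (10.4646*exp(v) - 1.2091)*exp(v)/(-4.89*exp(2*v) + 1.13*exp(v) + 3.17)^2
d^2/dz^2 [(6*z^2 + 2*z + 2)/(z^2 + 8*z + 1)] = 4*(-23*z^3 - 6*z^2 + 21*z + 58)/(z^6 + 24*z^5 + 195*z^4 + 560*z^3 + 195*z^2 + 24*z + 1)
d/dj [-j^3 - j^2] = j*(-3*j - 2)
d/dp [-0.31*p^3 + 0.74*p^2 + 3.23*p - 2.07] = -0.93*p^2 + 1.48*p + 3.23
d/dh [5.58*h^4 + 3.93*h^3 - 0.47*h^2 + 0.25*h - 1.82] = 22.32*h^3 + 11.79*h^2 - 0.94*h + 0.25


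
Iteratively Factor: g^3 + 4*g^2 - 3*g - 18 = (g + 3)*(g^2 + g - 6) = (g - 2)*(g + 3)*(g + 3)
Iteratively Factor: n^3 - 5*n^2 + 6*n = (n - 3)*(n^2 - 2*n) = (n - 3)*(n - 2)*(n)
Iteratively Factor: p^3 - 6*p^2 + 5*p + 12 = (p - 3)*(p^2 - 3*p - 4) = (p - 3)*(p + 1)*(p - 4)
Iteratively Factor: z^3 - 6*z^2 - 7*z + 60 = (z - 5)*(z^2 - z - 12) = (z - 5)*(z - 4)*(z + 3)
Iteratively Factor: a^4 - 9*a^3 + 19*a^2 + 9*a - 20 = (a - 1)*(a^3 - 8*a^2 + 11*a + 20) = (a - 1)*(a + 1)*(a^2 - 9*a + 20) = (a - 4)*(a - 1)*(a + 1)*(a - 5)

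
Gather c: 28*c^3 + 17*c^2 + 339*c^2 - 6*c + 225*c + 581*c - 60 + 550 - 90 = 28*c^3 + 356*c^2 + 800*c + 400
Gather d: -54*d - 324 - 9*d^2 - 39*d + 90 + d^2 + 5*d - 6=-8*d^2 - 88*d - 240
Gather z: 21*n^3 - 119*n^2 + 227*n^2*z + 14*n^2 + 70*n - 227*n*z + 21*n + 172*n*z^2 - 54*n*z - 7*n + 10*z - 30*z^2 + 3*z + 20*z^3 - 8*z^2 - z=21*n^3 - 105*n^2 + 84*n + 20*z^3 + z^2*(172*n - 38) + z*(227*n^2 - 281*n + 12)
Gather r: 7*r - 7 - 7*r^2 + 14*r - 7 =-7*r^2 + 21*r - 14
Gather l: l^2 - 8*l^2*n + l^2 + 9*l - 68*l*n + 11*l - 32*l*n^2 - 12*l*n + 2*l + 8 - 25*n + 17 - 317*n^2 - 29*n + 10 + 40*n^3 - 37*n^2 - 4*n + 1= l^2*(2 - 8*n) + l*(-32*n^2 - 80*n + 22) + 40*n^3 - 354*n^2 - 58*n + 36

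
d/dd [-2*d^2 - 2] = -4*d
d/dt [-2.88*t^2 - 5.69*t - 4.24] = -5.76*t - 5.69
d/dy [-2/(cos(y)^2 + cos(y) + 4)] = -2*(2*cos(y) + 1)*sin(y)/(cos(y)^2 + cos(y) + 4)^2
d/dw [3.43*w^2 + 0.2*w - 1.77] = 6.86*w + 0.2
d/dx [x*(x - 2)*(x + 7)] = 3*x^2 + 10*x - 14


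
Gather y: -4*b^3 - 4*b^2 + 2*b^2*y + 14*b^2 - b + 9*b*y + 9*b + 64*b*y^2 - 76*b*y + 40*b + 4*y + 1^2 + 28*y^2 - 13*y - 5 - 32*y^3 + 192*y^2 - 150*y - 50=-4*b^3 + 10*b^2 + 48*b - 32*y^3 + y^2*(64*b + 220) + y*(2*b^2 - 67*b - 159) - 54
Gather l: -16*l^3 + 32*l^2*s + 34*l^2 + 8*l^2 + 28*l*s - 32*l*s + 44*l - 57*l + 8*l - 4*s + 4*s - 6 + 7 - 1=-16*l^3 + l^2*(32*s + 42) + l*(-4*s - 5)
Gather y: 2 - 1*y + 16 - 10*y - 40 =-11*y - 22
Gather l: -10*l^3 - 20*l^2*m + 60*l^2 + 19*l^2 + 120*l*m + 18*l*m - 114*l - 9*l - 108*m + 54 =-10*l^3 + l^2*(79 - 20*m) + l*(138*m - 123) - 108*m + 54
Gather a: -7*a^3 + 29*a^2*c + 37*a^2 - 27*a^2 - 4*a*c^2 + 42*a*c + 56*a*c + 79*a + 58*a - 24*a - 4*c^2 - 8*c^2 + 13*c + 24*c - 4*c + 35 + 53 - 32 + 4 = -7*a^3 + a^2*(29*c + 10) + a*(-4*c^2 + 98*c + 113) - 12*c^2 + 33*c + 60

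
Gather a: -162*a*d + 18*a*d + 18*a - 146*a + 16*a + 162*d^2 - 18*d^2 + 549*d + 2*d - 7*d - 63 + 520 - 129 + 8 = a*(-144*d - 112) + 144*d^2 + 544*d + 336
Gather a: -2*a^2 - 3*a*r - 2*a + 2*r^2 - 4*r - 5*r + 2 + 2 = -2*a^2 + a*(-3*r - 2) + 2*r^2 - 9*r + 4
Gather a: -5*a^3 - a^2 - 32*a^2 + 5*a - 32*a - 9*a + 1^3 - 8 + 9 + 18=-5*a^3 - 33*a^2 - 36*a + 20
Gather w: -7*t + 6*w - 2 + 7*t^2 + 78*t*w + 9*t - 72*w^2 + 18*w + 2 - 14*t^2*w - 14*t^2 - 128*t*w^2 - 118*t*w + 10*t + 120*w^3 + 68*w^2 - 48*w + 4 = -7*t^2 + 12*t + 120*w^3 + w^2*(-128*t - 4) + w*(-14*t^2 - 40*t - 24) + 4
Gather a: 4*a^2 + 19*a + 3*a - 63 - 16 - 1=4*a^2 + 22*a - 80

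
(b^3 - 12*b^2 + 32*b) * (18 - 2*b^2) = -2*b^5 + 24*b^4 - 46*b^3 - 216*b^2 + 576*b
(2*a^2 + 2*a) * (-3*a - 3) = -6*a^3 - 12*a^2 - 6*a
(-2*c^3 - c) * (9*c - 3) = -18*c^4 + 6*c^3 - 9*c^2 + 3*c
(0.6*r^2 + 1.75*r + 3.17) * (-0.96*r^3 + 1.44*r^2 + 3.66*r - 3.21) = -0.576*r^5 - 0.816*r^4 + 1.6728*r^3 + 9.0438*r^2 + 5.9847*r - 10.1757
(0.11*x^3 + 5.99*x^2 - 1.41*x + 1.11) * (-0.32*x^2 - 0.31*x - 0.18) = -0.0352*x^5 - 1.9509*x^4 - 1.4255*x^3 - 0.9963*x^2 - 0.0903*x - 0.1998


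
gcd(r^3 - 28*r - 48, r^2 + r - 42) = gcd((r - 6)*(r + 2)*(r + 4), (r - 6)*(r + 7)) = r - 6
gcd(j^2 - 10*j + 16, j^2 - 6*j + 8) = j - 2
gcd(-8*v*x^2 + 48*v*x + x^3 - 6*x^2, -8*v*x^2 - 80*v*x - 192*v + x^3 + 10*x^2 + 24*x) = -8*v + x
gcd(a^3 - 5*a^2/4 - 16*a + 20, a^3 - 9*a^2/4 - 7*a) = a - 4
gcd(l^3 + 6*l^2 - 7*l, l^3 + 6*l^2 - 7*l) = l^3 + 6*l^2 - 7*l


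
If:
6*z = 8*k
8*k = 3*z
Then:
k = 0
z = 0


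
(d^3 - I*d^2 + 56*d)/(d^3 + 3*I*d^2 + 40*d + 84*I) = d*(d - 8*I)/(d^2 - 4*I*d + 12)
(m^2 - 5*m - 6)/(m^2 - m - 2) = (m - 6)/(m - 2)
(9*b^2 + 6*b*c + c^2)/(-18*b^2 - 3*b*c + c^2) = (-3*b - c)/(6*b - c)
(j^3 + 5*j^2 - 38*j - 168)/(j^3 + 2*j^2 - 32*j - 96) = (j + 7)/(j + 4)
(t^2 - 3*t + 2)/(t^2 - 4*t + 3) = (t - 2)/(t - 3)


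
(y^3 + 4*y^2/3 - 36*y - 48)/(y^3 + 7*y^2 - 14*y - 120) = (y^2 - 14*y/3 - 8)/(y^2 + y - 20)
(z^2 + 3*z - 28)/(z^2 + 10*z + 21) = (z - 4)/(z + 3)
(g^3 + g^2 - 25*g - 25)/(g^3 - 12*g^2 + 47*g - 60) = (g^2 + 6*g + 5)/(g^2 - 7*g + 12)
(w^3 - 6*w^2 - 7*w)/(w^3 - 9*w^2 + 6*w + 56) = w*(w + 1)/(w^2 - 2*w - 8)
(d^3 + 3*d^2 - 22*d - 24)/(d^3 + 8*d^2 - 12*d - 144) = (d + 1)/(d + 6)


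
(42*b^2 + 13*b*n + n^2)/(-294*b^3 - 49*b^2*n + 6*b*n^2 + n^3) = -1/(7*b - n)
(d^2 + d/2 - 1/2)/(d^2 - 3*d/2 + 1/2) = (d + 1)/(d - 1)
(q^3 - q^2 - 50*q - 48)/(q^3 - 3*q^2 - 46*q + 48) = (q + 1)/(q - 1)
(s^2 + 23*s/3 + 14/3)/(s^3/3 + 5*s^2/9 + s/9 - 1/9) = 3*(3*s^2 + 23*s + 14)/(3*s^3 + 5*s^2 + s - 1)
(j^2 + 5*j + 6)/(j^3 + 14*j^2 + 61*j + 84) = (j + 2)/(j^2 + 11*j + 28)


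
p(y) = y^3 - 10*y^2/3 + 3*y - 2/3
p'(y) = 3*y^2 - 20*y/3 + 3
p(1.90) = -0.14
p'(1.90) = 1.16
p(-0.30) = -1.89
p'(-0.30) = 5.27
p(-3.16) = -74.99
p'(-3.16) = 54.02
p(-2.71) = -53.18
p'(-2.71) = 43.10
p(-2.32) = -38.06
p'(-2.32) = 34.61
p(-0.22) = -1.50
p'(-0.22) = 4.61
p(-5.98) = -351.66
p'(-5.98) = 150.15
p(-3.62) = -102.65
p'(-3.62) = 66.45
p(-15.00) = -4170.67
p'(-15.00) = 778.00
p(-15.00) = -4170.67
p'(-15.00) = 778.00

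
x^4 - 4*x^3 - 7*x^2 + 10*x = x*(x - 5)*(x - 1)*(x + 2)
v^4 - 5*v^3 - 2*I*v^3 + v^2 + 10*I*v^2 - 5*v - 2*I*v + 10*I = (v - 5)*(v - 2*I)*(v - I)*(v + I)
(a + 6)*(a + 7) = a^2 + 13*a + 42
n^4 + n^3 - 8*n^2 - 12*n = n*(n - 3)*(n + 2)^2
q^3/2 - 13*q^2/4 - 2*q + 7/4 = (q/2 + 1/2)*(q - 7)*(q - 1/2)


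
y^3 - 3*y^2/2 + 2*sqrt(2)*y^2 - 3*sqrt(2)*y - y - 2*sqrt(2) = (y - 2)*(y + 1/2)*(y + 2*sqrt(2))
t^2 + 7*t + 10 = (t + 2)*(t + 5)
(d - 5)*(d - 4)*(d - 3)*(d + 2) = d^4 - 10*d^3 + 23*d^2 + 34*d - 120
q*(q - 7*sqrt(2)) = q^2 - 7*sqrt(2)*q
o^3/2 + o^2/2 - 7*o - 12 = (o/2 + 1)*(o - 4)*(o + 3)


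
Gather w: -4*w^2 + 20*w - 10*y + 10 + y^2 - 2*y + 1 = -4*w^2 + 20*w + y^2 - 12*y + 11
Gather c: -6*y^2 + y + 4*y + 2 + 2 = -6*y^2 + 5*y + 4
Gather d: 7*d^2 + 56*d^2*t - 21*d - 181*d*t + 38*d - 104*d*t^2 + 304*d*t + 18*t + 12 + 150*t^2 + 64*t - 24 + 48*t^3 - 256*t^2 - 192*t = d^2*(56*t + 7) + d*(-104*t^2 + 123*t + 17) + 48*t^3 - 106*t^2 - 110*t - 12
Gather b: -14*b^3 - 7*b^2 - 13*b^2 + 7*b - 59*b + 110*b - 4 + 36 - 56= -14*b^3 - 20*b^2 + 58*b - 24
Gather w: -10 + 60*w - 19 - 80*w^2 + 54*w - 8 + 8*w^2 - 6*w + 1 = -72*w^2 + 108*w - 36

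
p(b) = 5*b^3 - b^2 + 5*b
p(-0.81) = -7.36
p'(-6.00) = 557.00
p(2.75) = 110.17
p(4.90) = 588.74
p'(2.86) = 121.97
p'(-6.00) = 557.00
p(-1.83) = -43.14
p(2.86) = 123.09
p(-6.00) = -1146.00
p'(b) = 15*b^2 - 2*b + 5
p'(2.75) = 112.94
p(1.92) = 41.30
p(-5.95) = -1118.38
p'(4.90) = 355.35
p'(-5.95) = 547.94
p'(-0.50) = 9.75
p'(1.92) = 56.46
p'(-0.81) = 16.46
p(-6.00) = -1146.00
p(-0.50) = -3.38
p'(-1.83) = 58.89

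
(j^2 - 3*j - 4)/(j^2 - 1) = (j - 4)/(j - 1)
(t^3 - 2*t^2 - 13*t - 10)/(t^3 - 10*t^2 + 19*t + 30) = (t + 2)/(t - 6)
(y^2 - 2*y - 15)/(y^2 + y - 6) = (y - 5)/(y - 2)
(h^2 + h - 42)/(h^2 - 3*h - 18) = (h + 7)/(h + 3)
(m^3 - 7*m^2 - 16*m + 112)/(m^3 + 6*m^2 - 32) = (m^2 - 11*m + 28)/(m^2 + 2*m - 8)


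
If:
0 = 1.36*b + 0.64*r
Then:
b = -0.470588235294118*r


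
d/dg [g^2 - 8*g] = 2*g - 8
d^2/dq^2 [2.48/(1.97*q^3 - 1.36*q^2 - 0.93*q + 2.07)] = ((6.7456 - 29.3136*q)*(1.97*q^3 - 1.36*q^2 - 0.93*q + 2.07) + 2.48*(-11.82*q^2 + 5.44*q + 1.86)*(-5.91*q^2 + 2.72*q + 0.93))/(1.97*q^3 - 1.36*q^2 - 0.93*q + 2.07)^3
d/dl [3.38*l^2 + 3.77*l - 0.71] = 6.76*l + 3.77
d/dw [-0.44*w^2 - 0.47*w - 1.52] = -0.88*w - 0.47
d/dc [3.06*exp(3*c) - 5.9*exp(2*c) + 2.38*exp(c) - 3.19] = (9.18*exp(2*c) - 11.8*exp(c) + 2.38)*exp(c)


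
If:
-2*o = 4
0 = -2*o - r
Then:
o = -2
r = 4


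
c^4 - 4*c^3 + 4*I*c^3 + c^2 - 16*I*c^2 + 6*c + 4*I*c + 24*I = (c - 3)*(c - 2)*(c + 1)*(c + 4*I)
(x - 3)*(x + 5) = x^2 + 2*x - 15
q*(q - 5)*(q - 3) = q^3 - 8*q^2 + 15*q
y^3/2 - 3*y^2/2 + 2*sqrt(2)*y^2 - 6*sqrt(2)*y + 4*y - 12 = (y/2 + sqrt(2))*(y - 3)*(y + 2*sqrt(2))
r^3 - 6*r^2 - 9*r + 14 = (r - 7)*(r - 1)*(r + 2)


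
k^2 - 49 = (k - 7)*(k + 7)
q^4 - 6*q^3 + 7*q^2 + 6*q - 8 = (q - 4)*(q - 2)*(q - 1)*(q + 1)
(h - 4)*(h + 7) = h^2 + 3*h - 28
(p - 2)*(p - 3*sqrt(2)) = p^2 - 3*sqrt(2)*p - 2*p + 6*sqrt(2)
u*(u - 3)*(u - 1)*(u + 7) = u^4 + 3*u^3 - 25*u^2 + 21*u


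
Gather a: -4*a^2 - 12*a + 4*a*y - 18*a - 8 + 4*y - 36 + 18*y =-4*a^2 + a*(4*y - 30) + 22*y - 44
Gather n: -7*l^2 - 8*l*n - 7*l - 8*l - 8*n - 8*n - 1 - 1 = -7*l^2 - 15*l + n*(-8*l - 16) - 2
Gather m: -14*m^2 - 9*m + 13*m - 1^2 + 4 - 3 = -14*m^2 + 4*m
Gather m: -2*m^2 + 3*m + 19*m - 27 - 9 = -2*m^2 + 22*m - 36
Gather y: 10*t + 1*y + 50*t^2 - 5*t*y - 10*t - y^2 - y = 50*t^2 - 5*t*y - y^2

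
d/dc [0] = 0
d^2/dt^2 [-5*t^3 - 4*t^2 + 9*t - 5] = -30*t - 8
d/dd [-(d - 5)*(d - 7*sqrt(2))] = -2*d + 5 + 7*sqrt(2)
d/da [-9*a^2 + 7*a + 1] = 7 - 18*a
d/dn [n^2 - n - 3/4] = 2*n - 1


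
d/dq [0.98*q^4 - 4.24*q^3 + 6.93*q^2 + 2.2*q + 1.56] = 3.92*q^3 - 12.72*q^2 + 13.86*q + 2.2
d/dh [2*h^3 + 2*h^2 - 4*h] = 6*h^2 + 4*h - 4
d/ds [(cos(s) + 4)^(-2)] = 2*sin(s)/(cos(s) + 4)^3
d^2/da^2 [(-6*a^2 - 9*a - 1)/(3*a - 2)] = -174/(27*a^3 - 54*a^2 + 36*a - 8)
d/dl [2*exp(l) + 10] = 2*exp(l)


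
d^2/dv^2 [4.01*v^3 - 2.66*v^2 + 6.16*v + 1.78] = 24.06*v - 5.32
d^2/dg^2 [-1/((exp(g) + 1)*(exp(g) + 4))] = (-4*exp(3*g) - 15*exp(2*g) - 9*exp(g) + 20)*exp(g)/(exp(6*g) + 15*exp(5*g) + 87*exp(4*g) + 245*exp(3*g) + 348*exp(2*g) + 240*exp(g) + 64)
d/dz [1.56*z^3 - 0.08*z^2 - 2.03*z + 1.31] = 4.68*z^2 - 0.16*z - 2.03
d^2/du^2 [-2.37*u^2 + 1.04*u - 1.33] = -4.74000000000000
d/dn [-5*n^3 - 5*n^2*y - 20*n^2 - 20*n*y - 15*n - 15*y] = -15*n^2 - 10*n*y - 40*n - 20*y - 15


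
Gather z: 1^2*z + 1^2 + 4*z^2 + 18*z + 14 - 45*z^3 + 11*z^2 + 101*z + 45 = -45*z^3 + 15*z^2 + 120*z + 60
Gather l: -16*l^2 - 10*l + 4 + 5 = -16*l^2 - 10*l + 9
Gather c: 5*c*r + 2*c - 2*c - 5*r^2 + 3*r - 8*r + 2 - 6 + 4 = 5*c*r - 5*r^2 - 5*r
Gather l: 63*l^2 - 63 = 63*l^2 - 63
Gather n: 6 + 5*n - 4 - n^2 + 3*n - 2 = -n^2 + 8*n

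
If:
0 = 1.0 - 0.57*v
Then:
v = 1.75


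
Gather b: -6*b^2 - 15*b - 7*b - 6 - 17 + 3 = -6*b^2 - 22*b - 20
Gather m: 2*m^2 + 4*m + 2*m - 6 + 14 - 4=2*m^2 + 6*m + 4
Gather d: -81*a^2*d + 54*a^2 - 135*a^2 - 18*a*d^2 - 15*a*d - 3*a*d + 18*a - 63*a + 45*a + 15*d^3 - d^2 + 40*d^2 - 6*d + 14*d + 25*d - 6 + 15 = -81*a^2 + 15*d^3 + d^2*(39 - 18*a) + d*(-81*a^2 - 18*a + 33) + 9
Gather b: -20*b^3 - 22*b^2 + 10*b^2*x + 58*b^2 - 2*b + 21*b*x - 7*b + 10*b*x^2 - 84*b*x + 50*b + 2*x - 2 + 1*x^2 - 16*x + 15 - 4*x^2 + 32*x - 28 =-20*b^3 + b^2*(10*x + 36) + b*(10*x^2 - 63*x + 41) - 3*x^2 + 18*x - 15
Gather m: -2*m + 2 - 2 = -2*m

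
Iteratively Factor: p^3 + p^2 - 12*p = (p)*(p^2 + p - 12) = p*(p - 3)*(p + 4)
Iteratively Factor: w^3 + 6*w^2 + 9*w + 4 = (w + 1)*(w^2 + 5*w + 4) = (w + 1)*(w + 4)*(w + 1)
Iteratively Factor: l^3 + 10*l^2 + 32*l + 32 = (l + 4)*(l^2 + 6*l + 8) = (l + 4)^2*(l + 2)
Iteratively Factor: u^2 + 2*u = (u)*(u + 2)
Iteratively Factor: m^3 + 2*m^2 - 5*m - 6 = (m - 2)*(m^2 + 4*m + 3) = (m - 2)*(m + 3)*(m + 1)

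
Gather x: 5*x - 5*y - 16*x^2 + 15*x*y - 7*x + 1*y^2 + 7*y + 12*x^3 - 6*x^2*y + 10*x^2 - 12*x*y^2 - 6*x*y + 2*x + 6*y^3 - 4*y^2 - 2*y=12*x^3 + x^2*(-6*y - 6) + x*(-12*y^2 + 9*y) + 6*y^3 - 3*y^2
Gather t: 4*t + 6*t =10*t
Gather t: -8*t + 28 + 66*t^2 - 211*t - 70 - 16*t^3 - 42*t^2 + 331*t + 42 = -16*t^3 + 24*t^2 + 112*t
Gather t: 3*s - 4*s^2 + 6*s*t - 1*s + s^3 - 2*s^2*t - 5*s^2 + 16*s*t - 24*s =s^3 - 9*s^2 - 22*s + t*(-2*s^2 + 22*s)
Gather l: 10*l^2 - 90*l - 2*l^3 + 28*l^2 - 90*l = -2*l^3 + 38*l^2 - 180*l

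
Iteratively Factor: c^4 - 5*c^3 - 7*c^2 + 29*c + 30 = (c + 2)*(c^3 - 7*c^2 + 7*c + 15) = (c - 3)*(c + 2)*(c^2 - 4*c - 5) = (c - 5)*(c - 3)*(c + 2)*(c + 1)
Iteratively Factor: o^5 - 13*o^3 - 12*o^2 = (o - 4)*(o^4 + 4*o^3 + 3*o^2) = o*(o - 4)*(o^3 + 4*o^2 + 3*o) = o^2*(o - 4)*(o^2 + 4*o + 3) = o^2*(o - 4)*(o + 1)*(o + 3)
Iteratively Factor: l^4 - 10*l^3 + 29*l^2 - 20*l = (l - 5)*(l^3 - 5*l^2 + 4*l) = (l - 5)*(l - 4)*(l^2 - l) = (l - 5)*(l - 4)*(l - 1)*(l)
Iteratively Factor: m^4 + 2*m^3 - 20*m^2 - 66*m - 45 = (m + 3)*(m^3 - m^2 - 17*m - 15) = (m + 3)^2*(m^2 - 4*m - 5) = (m + 1)*(m + 3)^2*(m - 5)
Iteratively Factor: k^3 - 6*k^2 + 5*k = (k - 5)*(k^2 - k) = k*(k - 5)*(k - 1)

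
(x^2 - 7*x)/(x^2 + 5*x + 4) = x*(x - 7)/(x^2 + 5*x + 4)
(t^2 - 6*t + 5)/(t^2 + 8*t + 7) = (t^2 - 6*t + 5)/(t^2 + 8*t + 7)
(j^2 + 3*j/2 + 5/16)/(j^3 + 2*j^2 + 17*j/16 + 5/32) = 2/(2*j + 1)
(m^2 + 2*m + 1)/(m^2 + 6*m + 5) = (m + 1)/(m + 5)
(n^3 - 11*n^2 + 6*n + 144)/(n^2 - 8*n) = n - 3 - 18/n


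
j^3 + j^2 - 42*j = j*(j - 6)*(j + 7)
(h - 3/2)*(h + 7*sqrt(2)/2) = h^2 - 3*h/2 + 7*sqrt(2)*h/2 - 21*sqrt(2)/4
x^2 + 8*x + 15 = (x + 3)*(x + 5)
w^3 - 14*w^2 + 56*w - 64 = (w - 8)*(w - 4)*(w - 2)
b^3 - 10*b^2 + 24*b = b*(b - 6)*(b - 4)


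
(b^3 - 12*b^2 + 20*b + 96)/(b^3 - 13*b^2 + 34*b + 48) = (b + 2)/(b + 1)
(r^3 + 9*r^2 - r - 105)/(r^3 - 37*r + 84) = (r + 5)/(r - 4)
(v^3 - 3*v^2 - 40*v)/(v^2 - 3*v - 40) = v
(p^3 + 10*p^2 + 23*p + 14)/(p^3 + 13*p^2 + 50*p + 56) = (p + 1)/(p + 4)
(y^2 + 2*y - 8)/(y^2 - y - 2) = (y + 4)/(y + 1)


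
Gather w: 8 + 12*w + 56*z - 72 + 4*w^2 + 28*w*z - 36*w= 4*w^2 + w*(28*z - 24) + 56*z - 64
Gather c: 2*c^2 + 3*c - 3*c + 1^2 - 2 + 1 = 2*c^2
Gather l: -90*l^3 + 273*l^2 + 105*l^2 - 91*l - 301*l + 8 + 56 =-90*l^3 + 378*l^2 - 392*l + 64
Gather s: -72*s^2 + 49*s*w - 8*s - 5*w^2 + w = -72*s^2 + s*(49*w - 8) - 5*w^2 + w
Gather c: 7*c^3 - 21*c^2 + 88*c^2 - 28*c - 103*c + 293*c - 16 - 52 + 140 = 7*c^3 + 67*c^2 + 162*c + 72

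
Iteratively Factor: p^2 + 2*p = (p)*(p + 2)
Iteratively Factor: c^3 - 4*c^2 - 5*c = (c - 5)*(c^2 + c) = c*(c - 5)*(c + 1)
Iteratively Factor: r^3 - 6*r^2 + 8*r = (r - 4)*(r^2 - 2*r) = (r - 4)*(r - 2)*(r)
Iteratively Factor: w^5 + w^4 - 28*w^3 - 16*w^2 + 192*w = (w - 4)*(w^4 + 5*w^3 - 8*w^2 - 48*w) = (w - 4)*(w + 4)*(w^3 + w^2 - 12*w) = w*(w - 4)*(w + 4)*(w^2 + w - 12) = w*(w - 4)*(w + 4)^2*(w - 3)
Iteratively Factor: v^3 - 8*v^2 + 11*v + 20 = (v - 5)*(v^2 - 3*v - 4) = (v - 5)*(v + 1)*(v - 4)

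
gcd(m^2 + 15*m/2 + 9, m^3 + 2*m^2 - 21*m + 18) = m + 6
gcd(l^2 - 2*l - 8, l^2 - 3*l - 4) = l - 4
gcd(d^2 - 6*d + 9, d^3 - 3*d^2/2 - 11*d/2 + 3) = d - 3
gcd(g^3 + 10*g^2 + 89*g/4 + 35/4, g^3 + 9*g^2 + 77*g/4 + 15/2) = g^2 + 3*g + 5/4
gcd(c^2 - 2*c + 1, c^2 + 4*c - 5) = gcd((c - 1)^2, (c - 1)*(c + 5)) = c - 1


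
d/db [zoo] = 0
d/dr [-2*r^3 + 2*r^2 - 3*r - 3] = -6*r^2 + 4*r - 3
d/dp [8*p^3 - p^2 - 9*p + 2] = 24*p^2 - 2*p - 9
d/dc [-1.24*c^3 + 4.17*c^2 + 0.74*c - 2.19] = -3.72*c^2 + 8.34*c + 0.74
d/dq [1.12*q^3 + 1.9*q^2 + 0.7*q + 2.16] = 3.36*q^2 + 3.8*q + 0.7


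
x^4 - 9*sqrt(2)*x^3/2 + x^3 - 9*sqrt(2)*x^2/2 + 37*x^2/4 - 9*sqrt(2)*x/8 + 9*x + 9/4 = (x + 1/2)^2*(x - 3*sqrt(2))*(x - 3*sqrt(2)/2)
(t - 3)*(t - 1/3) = t^2 - 10*t/3 + 1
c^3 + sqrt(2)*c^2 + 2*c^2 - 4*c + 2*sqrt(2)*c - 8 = (c + 2)*(c - sqrt(2))*(c + 2*sqrt(2))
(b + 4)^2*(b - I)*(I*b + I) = I*b^4 + b^3 + 9*I*b^3 + 9*b^2 + 24*I*b^2 + 24*b + 16*I*b + 16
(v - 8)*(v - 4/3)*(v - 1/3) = v^3 - 29*v^2/3 + 124*v/9 - 32/9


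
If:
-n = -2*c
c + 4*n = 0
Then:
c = 0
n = 0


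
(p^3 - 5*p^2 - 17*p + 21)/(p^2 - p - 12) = (p^2 - 8*p + 7)/(p - 4)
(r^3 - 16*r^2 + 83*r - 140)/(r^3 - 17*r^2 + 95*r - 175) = (r - 4)/(r - 5)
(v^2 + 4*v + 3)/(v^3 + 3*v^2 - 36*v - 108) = (v + 1)/(v^2 - 36)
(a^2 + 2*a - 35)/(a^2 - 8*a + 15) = (a + 7)/(a - 3)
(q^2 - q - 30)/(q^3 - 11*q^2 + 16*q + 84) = (q + 5)/(q^2 - 5*q - 14)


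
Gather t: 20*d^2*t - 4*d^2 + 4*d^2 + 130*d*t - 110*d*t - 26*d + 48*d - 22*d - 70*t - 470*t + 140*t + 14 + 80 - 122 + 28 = t*(20*d^2 + 20*d - 400)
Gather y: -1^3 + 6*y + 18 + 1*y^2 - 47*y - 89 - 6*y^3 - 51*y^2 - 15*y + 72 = -6*y^3 - 50*y^2 - 56*y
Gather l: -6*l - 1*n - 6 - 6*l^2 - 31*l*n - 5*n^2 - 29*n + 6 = -6*l^2 + l*(-31*n - 6) - 5*n^2 - 30*n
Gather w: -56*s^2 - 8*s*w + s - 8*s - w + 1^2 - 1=-56*s^2 - 7*s + w*(-8*s - 1)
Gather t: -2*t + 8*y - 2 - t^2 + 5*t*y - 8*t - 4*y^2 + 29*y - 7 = -t^2 + t*(5*y - 10) - 4*y^2 + 37*y - 9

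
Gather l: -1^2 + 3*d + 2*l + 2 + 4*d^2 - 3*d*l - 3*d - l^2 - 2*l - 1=4*d^2 - 3*d*l - l^2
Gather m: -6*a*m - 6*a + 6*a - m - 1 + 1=m*(-6*a - 1)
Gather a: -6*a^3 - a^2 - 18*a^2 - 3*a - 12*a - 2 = -6*a^3 - 19*a^2 - 15*a - 2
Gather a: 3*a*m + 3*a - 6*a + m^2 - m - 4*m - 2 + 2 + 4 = a*(3*m - 3) + m^2 - 5*m + 4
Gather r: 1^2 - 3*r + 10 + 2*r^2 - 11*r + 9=2*r^2 - 14*r + 20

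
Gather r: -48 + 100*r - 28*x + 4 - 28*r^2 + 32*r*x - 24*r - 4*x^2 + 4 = -28*r^2 + r*(32*x + 76) - 4*x^2 - 28*x - 40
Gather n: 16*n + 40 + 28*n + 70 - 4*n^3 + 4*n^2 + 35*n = -4*n^3 + 4*n^2 + 79*n + 110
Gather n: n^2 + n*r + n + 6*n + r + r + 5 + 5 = n^2 + n*(r + 7) + 2*r + 10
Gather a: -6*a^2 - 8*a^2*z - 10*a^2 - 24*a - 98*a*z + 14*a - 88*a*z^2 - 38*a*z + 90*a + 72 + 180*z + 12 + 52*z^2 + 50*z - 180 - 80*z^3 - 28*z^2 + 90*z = a^2*(-8*z - 16) + a*(-88*z^2 - 136*z + 80) - 80*z^3 + 24*z^2 + 320*z - 96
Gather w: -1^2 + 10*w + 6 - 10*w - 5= 0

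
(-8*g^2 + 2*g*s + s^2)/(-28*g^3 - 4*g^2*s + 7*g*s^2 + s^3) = (4*g + s)/(14*g^2 + 9*g*s + s^2)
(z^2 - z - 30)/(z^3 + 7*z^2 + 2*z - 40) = (z - 6)/(z^2 + 2*z - 8)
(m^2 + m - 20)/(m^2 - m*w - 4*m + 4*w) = (-m - 5)/(-m + w)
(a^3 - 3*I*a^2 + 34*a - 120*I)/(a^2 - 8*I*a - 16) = (a^2 + I*a + 30)/(a - 4*I)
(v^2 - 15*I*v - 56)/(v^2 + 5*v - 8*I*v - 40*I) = (v - 7*I)/(v + 5)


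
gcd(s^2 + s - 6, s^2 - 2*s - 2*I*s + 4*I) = s - 2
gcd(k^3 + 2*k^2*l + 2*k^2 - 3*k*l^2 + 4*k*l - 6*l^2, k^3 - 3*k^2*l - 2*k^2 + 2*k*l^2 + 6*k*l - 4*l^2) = k - l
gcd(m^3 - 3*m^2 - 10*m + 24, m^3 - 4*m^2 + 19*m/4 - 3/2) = m - 2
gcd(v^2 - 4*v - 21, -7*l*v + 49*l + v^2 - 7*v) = v - 7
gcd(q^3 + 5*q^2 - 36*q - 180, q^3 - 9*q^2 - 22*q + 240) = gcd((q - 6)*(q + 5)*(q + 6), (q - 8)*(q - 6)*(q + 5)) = q^2 - q - 30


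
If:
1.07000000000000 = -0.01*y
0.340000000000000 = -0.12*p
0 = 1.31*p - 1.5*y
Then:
No Solution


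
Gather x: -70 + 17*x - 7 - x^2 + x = -x^2 + 18*x - 77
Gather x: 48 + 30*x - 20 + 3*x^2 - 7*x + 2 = 3*x^2 + 23*x + 30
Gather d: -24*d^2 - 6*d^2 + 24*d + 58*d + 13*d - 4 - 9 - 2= -30*d^2 + 95*d - 15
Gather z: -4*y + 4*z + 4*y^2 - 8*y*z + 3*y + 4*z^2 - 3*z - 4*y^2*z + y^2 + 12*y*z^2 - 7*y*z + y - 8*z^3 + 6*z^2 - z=5*y^2 - 8*z^3 + z^2*(12*y + 10) + z*(-4*y^2 - 15*y)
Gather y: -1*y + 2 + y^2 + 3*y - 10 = y^2 + 2*y - 8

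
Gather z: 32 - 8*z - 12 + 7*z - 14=6 - z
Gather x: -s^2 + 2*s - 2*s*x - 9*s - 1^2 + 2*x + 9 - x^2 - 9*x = -s^2 - 7*s - x^2 + x*(-2*s - 7) + 8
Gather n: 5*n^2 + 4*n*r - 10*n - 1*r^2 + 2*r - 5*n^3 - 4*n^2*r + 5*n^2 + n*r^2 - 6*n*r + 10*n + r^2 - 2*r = -5*n^3 + n^2*(10 - 4*r) + n*(r^2 - 2*r)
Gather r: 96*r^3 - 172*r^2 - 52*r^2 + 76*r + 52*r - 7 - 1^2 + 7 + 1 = 96*r^3 - 224*r^2 + 128*r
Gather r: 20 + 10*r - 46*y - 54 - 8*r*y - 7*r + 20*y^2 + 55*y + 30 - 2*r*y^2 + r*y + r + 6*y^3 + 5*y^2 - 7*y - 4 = r*(-2*y^2 - 7*y + 4) + 6*y^3 + 25*y^2 + 2*y - 8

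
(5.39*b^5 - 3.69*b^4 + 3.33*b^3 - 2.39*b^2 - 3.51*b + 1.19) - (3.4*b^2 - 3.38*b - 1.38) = 5.39*b^5 - 3.69*b^4 + 3.33*b^3 - 5.79*b^2 - 0.13*b + 2.57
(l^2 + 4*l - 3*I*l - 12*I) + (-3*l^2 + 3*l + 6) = -2*l^2 + 7*l - 3*I*l + 6 - 12*I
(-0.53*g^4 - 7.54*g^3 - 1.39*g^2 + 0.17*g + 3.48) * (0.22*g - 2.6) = -0.1166*g^5 - 0.2808*g^4 + 19.2982*g^3 + 3.6514*g^2 + 0.3236*g - 9.048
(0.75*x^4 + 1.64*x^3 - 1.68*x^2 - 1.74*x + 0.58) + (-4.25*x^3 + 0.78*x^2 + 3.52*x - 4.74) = 0.75*x^4 - 2.61*x^3 - 0.9*x^2 + 1.78*x - 4.16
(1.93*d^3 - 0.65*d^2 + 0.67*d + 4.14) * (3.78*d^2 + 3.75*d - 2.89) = 7.2954*d^5 + 4.7805*d^4 - 5.4826*d^3 + 20.0402*d^2 + 13.5887*d - 11.9646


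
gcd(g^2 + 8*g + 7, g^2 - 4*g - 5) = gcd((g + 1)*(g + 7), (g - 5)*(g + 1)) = g + 1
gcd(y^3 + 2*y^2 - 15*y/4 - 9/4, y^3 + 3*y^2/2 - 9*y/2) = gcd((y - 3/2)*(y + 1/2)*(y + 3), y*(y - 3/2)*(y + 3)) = y^2 + 3*y/2 - 9/2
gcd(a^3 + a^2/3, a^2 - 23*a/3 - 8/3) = a + 1/3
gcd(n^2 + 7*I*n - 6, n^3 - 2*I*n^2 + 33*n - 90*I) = n + 6*I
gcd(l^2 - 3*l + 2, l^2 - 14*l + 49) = 1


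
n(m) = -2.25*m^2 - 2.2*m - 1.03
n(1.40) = -8.52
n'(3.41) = -17.54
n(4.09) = -47.67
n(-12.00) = -298.63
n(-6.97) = -95.00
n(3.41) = -34.70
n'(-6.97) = 29.16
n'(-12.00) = 51.80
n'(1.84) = -10.48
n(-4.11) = -30.00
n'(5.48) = -26.86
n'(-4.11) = 16.30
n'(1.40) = -8.50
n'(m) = -4.5*m - 2.2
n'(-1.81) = 5.94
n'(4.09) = -20.60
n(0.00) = -1.03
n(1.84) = -12.70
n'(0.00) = -2.20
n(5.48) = -80.65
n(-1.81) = -4.42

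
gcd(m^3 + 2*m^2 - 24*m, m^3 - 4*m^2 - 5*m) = m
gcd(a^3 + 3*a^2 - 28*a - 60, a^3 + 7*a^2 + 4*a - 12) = a^2 + 8*a + 12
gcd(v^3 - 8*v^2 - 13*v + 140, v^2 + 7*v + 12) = v + 4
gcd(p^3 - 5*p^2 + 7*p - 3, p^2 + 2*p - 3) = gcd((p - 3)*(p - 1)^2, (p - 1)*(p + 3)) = p - 1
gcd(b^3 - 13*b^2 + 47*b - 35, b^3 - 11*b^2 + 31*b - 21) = b^2 - 8*b + 7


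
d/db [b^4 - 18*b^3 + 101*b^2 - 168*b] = 4*b^3 - 54*b^2 + 202*b - 168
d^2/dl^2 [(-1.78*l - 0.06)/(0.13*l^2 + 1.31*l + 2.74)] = (-(0.26*l + 1.31)*(0.52*l + 2.62)*(1.78*l + 0.06) + (1.3884*l + 4.6792)*(0.13*l^2 + 1.31*l + 2.74))/(0.13*l^2 + 1.31*l + 2.74)^3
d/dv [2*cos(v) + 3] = -2*sin(v)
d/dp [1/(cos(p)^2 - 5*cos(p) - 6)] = (2*cos(p) - 5)*sin(p)/(sin(p)^2 + 5*cos(p) + 5)^2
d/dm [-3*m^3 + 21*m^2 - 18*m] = -9*m^2 + 42*m - 18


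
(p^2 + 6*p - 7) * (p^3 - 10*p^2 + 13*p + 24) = p^5 - 4*p^4 - 54*p^3 + 172*p^2 + 53*p - 168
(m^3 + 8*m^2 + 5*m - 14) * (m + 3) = m^4 + 11*m^3 + 29*m^2 + m - 42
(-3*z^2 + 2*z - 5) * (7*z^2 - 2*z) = -21*z^4 + 20*z^3 - 39*z^2 + 10*z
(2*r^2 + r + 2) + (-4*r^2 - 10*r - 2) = -2*r^2 - 9*r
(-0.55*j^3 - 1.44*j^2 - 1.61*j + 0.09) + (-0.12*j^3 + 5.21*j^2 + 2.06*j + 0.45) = -0.67*j^3 + 3.77*j^2 + 0.45*j + 0.54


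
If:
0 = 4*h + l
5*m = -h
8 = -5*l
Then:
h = 2/5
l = -8/5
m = -2/25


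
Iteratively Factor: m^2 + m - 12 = (m - 3)*(m + 4)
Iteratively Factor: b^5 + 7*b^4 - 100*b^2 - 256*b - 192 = (b - 4)*(b^4 + 11*b^3 + 44*b^2 + 76*b + 48) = (b - 4)*(b + 3)*(b^3 + 8*b^2 + 20*b + 16) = (b - 4)*(b + 2)*(b + 3)*(b^2 + 6*b + 8) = (b - 4)*(b + 2)*(b + 3)*(b + 4)*(b + 2)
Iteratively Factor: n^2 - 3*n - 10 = (n - 5)*(n + 2)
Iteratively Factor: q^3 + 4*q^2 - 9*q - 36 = (q + 4)*(q^2 - 9) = (q - 3)*(q + 4)*(q + 3)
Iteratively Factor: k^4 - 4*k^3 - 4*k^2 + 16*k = (k)*(k^3 - 4*k^2 - 4*k + 16) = k*(k - 4)*(k^2 - 4) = k*(k - 4)*(k - 2)*(k + 2)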